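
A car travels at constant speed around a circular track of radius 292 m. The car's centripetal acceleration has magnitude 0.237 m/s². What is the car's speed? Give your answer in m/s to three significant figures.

a_c = v²/r ⇒ v = √(a_c · r) = √(0.237 × 292) = √69.20 = 8.319 m/s.

8.32 m/s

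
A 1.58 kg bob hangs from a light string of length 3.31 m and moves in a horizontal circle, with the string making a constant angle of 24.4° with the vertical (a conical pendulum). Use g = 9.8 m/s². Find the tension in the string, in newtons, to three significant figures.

17.0 N

Vertically the bob has no acceleration, so T cosθ = mg.
T = mg/cosθ = 1.58 × 9.8 / cos 24.4° = 15.48/0.9107 = 17.00 N.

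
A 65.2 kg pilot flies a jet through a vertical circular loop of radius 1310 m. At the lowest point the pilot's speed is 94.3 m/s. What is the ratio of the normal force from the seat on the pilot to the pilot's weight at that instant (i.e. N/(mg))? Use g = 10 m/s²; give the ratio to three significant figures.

1.68

At the bottom, N − mg = mv²/r, so N = m(v²/r + g) and N/(mg) = v²/(rg) + 1 = (94.3)²/(1310 × 10.0) + 1 = 0.6788 + 1 = 1.679.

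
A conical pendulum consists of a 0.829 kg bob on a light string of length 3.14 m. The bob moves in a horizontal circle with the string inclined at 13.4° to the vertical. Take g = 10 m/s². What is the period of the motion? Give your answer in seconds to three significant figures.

3.47 s

r = L sinθ = 0.7277 m. From T sinθ = mω²r and T cosθ = mg: tanθ = ω²r/g, so ω² = g tanθ / r = g/(L cosθ).
ω = √(g/(L cosθ)) = √(10.0/(3.14 × 0.9728)) = √3.274 = 1.809 rad/s.
Period = 2π/ω = 3.473 s.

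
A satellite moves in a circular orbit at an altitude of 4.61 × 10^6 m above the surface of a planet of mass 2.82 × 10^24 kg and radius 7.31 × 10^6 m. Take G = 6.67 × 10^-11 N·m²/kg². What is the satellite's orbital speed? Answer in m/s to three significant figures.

Orbital radius r = R + h = 7.31 × 10^6 + 4.61 × 10^6 = 1.192 × 10^7 m.
Gravity supplies the centripetal force: G M m / r² = m v² / r, so v = √(GM/r).
v = √(6.67 × 10^-11 × 2.82 × 10^24 / 1.192 × 10^7) = √(1.578 × 10^7) = 3972 m/s.

3970 m/s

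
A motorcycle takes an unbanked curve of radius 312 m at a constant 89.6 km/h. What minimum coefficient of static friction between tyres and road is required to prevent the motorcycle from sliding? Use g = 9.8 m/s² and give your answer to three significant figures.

v = 89.6/3.6 = 24.89 m/s.
Friction provides the centripetal force: μ_s m g = m v²/r, so μ_s = v²/(g r) = (24.89)²/(9.8 × 312) = 619.5/3058 = 0.2026.

0.203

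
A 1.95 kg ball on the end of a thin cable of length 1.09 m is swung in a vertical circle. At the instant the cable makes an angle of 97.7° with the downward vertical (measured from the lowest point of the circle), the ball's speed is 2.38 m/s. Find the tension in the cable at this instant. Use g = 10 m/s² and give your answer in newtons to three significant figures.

Take the radial direction toward the centre of the circle as positive. The component of the weight along the string toward the centre is −mg cos φ (φ measured from the bottom), so Newton's second law along the string gives T − mg cos φ = m v²/r.
cos 97.7° = -0.1340, so T = m(v²/r + g cos φ) = 1.95 × ((2.38)²/1.09 + 10.0 × -0.1340) = 1.95 × (5.197 + (-1.340)) = 1.95 × 3.857 = 7.521 N.

7.52 N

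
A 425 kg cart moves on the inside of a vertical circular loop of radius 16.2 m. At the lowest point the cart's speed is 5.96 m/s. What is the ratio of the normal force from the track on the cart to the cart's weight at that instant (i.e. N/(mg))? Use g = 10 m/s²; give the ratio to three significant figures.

At the bottom, N − mg = mv²/r, so N = m(v²/r + g) and N/(mg) = v²/(rg) + 1 = (5.96)²/(16.2 × 10.0) + 1 = 0.2193 + 1 = 1.219.

1.22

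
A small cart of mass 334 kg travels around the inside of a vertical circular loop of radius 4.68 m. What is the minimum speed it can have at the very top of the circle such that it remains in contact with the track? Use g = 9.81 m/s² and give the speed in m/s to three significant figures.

At the top, both weight mg and N point toward the centre: N + mg = mv²/r.
At minimum speed N → 0, so mg = mv_min²/r ⇒ v_min = √(g r) = √(9.81 × 4.68) = 6.776 m/s.

6.78 m/s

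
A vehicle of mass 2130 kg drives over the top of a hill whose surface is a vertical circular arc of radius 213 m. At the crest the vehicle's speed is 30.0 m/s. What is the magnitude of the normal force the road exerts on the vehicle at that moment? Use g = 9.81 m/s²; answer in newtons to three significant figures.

11900 N

At the crest the centripetal acceleration points downward (toward the centre of the arc), so mg − N = mv²/r.
N = m(g − v²/r) = 2130 × (9.81 − (30.0)²/213) = 2130 × (9.81 − 4.225) = 2130 × 5.585 = 11900 N.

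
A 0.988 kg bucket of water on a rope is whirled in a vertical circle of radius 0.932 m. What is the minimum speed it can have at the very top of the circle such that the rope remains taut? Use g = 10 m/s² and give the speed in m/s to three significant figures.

At the highest point the centre is directly below, so both the weight and T act inward: T + mg = mv²/r.
At minimum speed T → 0, so mg = mv_min²/r ⇒ v_min = √(g r) = √(10.0 × 0.932) = 3.053 m/s.

3.05 m/s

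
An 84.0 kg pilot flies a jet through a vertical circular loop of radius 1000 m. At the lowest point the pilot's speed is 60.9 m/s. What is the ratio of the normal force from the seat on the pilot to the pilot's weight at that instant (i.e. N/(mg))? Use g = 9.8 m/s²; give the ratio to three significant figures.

At the bottom, N − mg = mv²/r, so N = m(v²/r + g) and N/(mg) = v²/(rg) + 1 = (60.9)²/(1000 × 9.8) + 1 = 0.3784 + 1 = 1.378.

1.38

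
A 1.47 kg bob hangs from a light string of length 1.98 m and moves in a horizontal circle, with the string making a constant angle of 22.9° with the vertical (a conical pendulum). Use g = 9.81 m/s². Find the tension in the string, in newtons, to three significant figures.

15.7 N

Vertically the bob has no acceleration, so T cosθ = mg.
T = mg/cosθ = 1.47 × 9.81 / cos 22.9° = 14.42/0.9212 = 15.65 N.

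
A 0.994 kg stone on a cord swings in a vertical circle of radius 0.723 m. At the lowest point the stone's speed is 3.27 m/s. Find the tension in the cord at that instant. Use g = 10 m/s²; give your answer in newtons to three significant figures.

At the lowest point, T points up (toward the centre) and the weight mg points down (away from the centre), so the net inward force is T − mg = mv²/r.
T = m(v²/r + g) = 0.994 × ((3.27)²/0.723 + 10.0) = 0.994 × (14.79 + 10.0) = 0.994 × 24.79 = 24.64 N.

24.6 N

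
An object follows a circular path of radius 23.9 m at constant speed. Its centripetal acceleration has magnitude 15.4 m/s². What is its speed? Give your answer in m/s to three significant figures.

19.2 m/s

a_c = v²/r ⇒ v = √(a_c · r) = √(15.4 × 23.9) = √368.1 = 19.18 m/s.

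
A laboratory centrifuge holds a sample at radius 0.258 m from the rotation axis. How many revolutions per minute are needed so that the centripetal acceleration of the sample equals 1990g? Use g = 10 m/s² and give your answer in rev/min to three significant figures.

2650 rev/min

Require ω²r = 1990g, so ω = √(1990 × 10.0/0.258) = 277.7 rad/s.
In rev/min: ω × 60/(2π) = 277.7 × 60/(2π) = 2652 rev/min.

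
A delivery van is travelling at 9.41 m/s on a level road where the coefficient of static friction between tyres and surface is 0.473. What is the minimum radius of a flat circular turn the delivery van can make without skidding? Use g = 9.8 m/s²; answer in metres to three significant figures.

19.1 m

At the limit, μ_s m g = m v²/r, so r_min = v²/(μ_s g) = (9.41)²/(0.473 × 9.8) = 88.55/4.635 = 19.10 m.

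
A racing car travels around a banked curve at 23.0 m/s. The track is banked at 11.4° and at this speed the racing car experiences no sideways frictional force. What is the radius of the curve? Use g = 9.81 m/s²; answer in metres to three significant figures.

Frictionless banking: tanθ = v²/(rg), so r = v²/(g tanθ).
r = (23.0)²/(9.81 × tan 11.4°) = 529.0/(9.81 × 0.2016) = 529.0/1.978 = 267.4 m.

267 m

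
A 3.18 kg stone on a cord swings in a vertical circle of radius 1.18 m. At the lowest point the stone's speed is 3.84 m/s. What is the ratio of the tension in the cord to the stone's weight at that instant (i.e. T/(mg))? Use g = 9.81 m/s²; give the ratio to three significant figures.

At the bottom, T − mg = mv²/r, so T = m(v²/r + g) and T/(mg) = v²/(rg) + 1 = (3.84)²/(1.18 × 9.81) + 1 = 1.274 + 1 = 2.274.

2.27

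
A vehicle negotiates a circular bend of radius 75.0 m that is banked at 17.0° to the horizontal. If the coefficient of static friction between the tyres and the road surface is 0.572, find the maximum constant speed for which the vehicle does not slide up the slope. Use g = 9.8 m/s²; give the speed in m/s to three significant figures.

At the maximum speed, friction acts down the slope at its limiting value f = μN. Radially (horizontal, toward centre): N sinθ + μN cosθ = mv²/r. Vertically: N cosθ − μN sinθ = mg.
Dividing: v² = r g (sinθ + μcosθ)/(cosθ − μsinθ).
sinθ + μcosθ = 0.2924 + 0.572×0.9563 = 0.8394; cosθ − μsinθ = 0.9563 − 0.572×0.2924 = 0.7891.
v² = 75.0 × 9.8 × 0.8394/0.7891 = 781.9 m²/s², so v = 27.96 m/s.

28.0 m/s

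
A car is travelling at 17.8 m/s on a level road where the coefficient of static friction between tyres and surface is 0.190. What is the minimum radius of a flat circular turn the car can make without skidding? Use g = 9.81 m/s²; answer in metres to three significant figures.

170 m

At the limit, μ_s m g = m v²/r, so r_min = v²/(μ_s g) = (17.8)²/(0.190 × 9.81) = 316.8/1.864 = 170.0 m.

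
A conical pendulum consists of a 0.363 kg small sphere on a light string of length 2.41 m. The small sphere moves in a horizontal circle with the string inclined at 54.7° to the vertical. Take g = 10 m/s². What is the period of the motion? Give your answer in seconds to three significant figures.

r = L sinθ = 1.967 m. From T sinθ = mω²r and T cosθ = mg: tanθ = ω²r/g, so ω² = g tanθ / r = g/(L cosθ).
ω = √(g/(L cosθ)) = √(10.0/(2.41 × 0.5779)) = √7.181 = 2.680 rad/s.
Period = 2π/ω = 2.345 s.

2.34 s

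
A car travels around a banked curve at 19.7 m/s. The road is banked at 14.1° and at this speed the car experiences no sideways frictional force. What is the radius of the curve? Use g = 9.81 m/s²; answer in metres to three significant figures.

157 m

Frictionless banking: tanθ = v²/(rg), so r = v²/(g tanθ).
r = (19.7)²/(9.81 × tan 14.1°) = 388.1/(9.81 × 0.2512) = 388.1/2.464 = 157.5 m.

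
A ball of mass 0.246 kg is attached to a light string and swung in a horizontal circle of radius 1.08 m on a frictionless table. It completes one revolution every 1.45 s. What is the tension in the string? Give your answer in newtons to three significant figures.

v = 2πr/T = 2π × 1.08/1.45 = 4.680 m/s.
The tension is the only horizontal force, so it supplies the full centripetal force: T = m v²/r = 0.246 × (4.680)²/1.08 = 0.246 × 21.90/1.08 = 4.989 N.

4.99 N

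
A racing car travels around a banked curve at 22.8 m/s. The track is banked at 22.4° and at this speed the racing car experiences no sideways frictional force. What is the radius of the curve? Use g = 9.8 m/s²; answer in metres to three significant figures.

129 m

Frictionless banking: tanθ = v²/(rg), so r = v²/(g tanθ).
r = (22.8)²/(9.8 × tan 22.4°) = 519.8/(9.8 × 0.4122) = 519.8/4.039 = 128.7 m.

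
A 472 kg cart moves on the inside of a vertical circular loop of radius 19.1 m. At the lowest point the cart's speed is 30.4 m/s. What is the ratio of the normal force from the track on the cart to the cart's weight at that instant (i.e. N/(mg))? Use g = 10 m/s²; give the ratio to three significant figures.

At the bottom, N − mg = mv²/r, so N = m(v²/r + g) and N/(mg) = v²/(rg) + 1 = (30.4)²/(19.1 × 10.0) + 1 = 4.839 + 1 = 5.839.

5.84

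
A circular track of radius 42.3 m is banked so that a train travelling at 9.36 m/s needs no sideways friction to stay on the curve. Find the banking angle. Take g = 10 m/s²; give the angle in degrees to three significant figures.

11.7°

With no friction, the horizontal component of the normal force provides the centripetal force: N sinθ = mv²/r, while N cosθ = mg vertically.
Dividing: tanθ = v²/(r g) = (9.36)²/(42.3 × 10.0) = 87.61/423.0 = 0.2071.
θ = arctan(0.2071) = 11.70°.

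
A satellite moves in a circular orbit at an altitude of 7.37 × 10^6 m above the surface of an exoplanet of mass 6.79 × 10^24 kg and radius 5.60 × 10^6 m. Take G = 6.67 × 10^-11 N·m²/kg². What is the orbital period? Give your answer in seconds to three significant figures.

13800 s

r = R + h = 5.60 × 10^6 + 7.37 × 10^6 = 1.297 × 10^7 m. Gravity provides the centripetal force: G M m / r² = m v² / r ⇒ v = √(GM/r) = 5909 m/s.
T = 2πr/v = 2π × 1.297 × 10^7 / 5909 = 13790 s.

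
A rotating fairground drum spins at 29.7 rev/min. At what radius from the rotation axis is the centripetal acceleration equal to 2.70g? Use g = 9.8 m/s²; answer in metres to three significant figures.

ω = 29.7 rev/min × 2π/60 = 3.110 rad/s.
a_c = ω²r = 2.70g ⇒ r = 2.70 × 9.8 / (3.110)² = 26.46/9.673 = 2.735 m.

2.74 m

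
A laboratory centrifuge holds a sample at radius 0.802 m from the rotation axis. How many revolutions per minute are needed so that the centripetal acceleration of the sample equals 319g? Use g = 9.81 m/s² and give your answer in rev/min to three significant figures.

597 rev/min

Require ω²r = 319g, so ω = √(319 × 9.81/0.802) = 62.47 rad/s.
In rev/min: ω × 60/(2π) = 62.47 × 60/(2π) = 596.5 rev/min.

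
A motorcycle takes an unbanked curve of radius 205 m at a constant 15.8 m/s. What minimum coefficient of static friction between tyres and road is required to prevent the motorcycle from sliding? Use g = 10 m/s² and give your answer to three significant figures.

Friction provides the centripetal force: μ_s m g = m v²/r, so μ_s = v²/(g r) = (15.80)²/(10.0 × 205) = 249.6/2050 = 0.1218.

0.122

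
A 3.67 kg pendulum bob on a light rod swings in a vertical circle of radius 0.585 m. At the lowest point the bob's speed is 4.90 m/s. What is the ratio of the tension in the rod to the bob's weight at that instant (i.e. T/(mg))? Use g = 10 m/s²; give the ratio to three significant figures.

At the bottom, T − mg = mv²/r, so T = m(v²/r + g) and T/(mg) = v²/(rg) + 1 = (4.90)²/(0.585 × 10.0) + 1 = 4.104 + 1 = 5.104.

5.10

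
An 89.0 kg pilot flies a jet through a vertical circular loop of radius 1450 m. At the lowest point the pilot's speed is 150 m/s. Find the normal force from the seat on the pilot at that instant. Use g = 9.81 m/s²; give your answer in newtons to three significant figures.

2250 N

At the lowest point, N points up (toward the centre) and the weight mg points down (away from the centre), so the net inward force is N − mg = mv²/r.
N = m(v²/r + g) = 89.0 × ((150)²/1450 + 9.81) = 89.0 × (15.52 + 9.81) = 89.0 × 25.33 = 2254 N.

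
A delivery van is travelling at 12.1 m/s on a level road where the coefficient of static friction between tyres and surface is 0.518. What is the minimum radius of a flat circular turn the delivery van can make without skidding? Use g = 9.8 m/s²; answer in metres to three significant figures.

28.8 m

At the limit, μ_s m g = m v²/r, so r_min = v²/(μ_s g) = (12.1)²/(0.518 × 9.8) = 146.4/5.076 = 28.84 m.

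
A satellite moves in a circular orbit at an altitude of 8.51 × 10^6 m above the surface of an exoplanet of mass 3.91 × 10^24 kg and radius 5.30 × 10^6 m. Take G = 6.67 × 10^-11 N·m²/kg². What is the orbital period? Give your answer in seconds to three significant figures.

20000 s

r = R + h = 5.30 × 10^6 + 8.51 × 10^6 = 1.381 × 10^7 m. Gravity provides the centripetal force: G M m / r² = m v² / r ⇒ v = √(GM/r) = 4346 m/s.
T = 2πr/v = 2π × 1.381 × 10^7 / 4346 = 19970 s.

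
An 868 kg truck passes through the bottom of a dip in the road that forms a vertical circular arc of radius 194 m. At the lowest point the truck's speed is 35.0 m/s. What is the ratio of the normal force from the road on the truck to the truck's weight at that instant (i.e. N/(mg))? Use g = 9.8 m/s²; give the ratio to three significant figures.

At the bottom, N − mg = mv²/r, so N = m(v²/r + g) and N/(mg) = v²/(rg) + 1 = (35.0)²/(194 × 9.8) + 1 = 0.6443 + 1 = 1.644.

1.64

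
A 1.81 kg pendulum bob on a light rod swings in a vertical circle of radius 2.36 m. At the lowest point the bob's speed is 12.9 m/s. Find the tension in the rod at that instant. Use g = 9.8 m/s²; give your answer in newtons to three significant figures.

At the lowest point, T points up (toward the centre) and the weight mg points down (away from the centre), so the net inward force is T − mg = mv²/r.
T = m(v²/r + g) = 1.81 × ((12.9)²/2.36 + 9.8) = 1.81 × (70.51 + 9.8) = 1.81 × 80.31 = 145.4 N.

145 N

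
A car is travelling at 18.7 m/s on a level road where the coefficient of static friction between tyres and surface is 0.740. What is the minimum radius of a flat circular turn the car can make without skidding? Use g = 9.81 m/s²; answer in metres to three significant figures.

48.2 m

At the limit, μ_s m g = m v²/r, so r_min = v²/(μ_s g) = (18.7)²/(0.740 × 9.81) = 349.7/7.259 = 48.17 m.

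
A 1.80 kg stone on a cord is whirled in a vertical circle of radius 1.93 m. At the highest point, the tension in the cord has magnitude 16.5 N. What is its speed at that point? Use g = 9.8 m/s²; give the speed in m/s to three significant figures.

At the top, T + mg = mv²/r, so v = √(r(T/m + g)) = √(1.93 × (16.5/1.80 + 9.8)) = √(1.93 × 18.97) = √36.61 = 6.050 m/s.

6.05 m/s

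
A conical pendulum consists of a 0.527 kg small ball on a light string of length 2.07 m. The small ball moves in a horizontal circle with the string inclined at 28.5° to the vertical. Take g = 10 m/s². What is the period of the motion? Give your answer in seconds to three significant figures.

r = L sinθ = 0.9877 m. From T sinθ = mω²r and T cosθ = mg: tanθ = ω²r/g, so ω² = g tanθ / r = g/(L cosθ).
ω = √(g/(L cosθ)) = √(10.0/(2.07 × 0.8788)) = √5.497 = 2.345 rad/s.
Period = 2π/ω = 2.680 s.

2.68 s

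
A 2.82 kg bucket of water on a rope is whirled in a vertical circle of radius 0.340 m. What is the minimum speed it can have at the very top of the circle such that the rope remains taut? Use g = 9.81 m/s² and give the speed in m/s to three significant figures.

1.83 m/s

At the highest point the centre is directly below, so both the weight and T act inward: T + mg = mv²/r.
At minimum speed T → 0, so mg = mv_min²/r ⇒ v_min = √(g r) = √(9.81 × 0.340) = 1.826 m/s.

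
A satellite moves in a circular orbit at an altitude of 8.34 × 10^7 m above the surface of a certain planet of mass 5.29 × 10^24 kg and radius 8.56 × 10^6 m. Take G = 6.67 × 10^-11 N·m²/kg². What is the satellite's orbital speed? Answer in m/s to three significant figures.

Orbital radius r = R + h = 8.56 × 10^6 + 8.34 × 10^7 = 9.196 × 10^7 m.
Gravity supplies the centripetal force: G M m / r² = m v² / r, so v = √(GM/r).
v = √(6.67 × 10^-11 × 5.29 × 10^24 / 9.196 × 10^7) = √(3.837 × 10^6) = 1959 m/s.

1960 m/s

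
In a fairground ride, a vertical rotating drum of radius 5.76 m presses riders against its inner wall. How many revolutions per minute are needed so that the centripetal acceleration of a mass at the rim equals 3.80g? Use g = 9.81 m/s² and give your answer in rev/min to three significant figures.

Require ω²r = 3.80g, so ω = √(3.80 × 9.81/5.76) = 2.544 rad/s.
In rev/min: ω × 60/(2π) = 2.544 × 60/(2π) = 24.29 rev/min.

24.3 rev/min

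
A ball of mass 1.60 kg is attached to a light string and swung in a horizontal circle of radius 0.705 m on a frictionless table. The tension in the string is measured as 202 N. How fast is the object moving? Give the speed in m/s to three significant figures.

T = m v²/r ⇒ v = √(T r / m) = √(202 × 0.705 / 1.60) = √89.01 = 9.434 m/s.

9.43 m/s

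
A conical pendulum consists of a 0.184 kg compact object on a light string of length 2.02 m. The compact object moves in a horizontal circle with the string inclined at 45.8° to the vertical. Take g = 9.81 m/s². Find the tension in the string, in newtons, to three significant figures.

Vertically the bob has no acceleration, so T cosθ = mg.
T = mg/cosθ = 0.184 × 9.81 / cos 45.8° = 1.805/0.6972 = 2.589 N.

2.59 N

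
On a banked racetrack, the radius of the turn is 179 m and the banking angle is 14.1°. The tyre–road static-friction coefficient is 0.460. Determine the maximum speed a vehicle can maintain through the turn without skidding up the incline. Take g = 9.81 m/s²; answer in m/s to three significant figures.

37.6 m/s

At the maximum speed, friction acts down the slope at its limiting value f = μN. Radially (horizontal, toward centre): N sinθ + μN cosθ = mv²/r. Vertically: N cosθ − μN sinθ = mg.
Dividing: v² = r g (sinθ + μcosθ)/(cosθ − μsinθ).
sinθ + μcosθ = 0.2436 + 0.460×0.9699 = 0.6898; cosθ − μsinθ = 0.9699 − 0.460×0.2436 = 0.8578.
v² = 179 × 9.81 × 0.6898/0.8578 = 1412 m²/s², so v = 37.58 m/s.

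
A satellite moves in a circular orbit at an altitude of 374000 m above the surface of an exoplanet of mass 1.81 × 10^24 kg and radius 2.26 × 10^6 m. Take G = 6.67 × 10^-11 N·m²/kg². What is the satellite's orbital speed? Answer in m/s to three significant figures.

6770 m/s

Orbital radius r = R + h = 2.26 × 10^6 + 374000 = 2.634 × 10^6 m.
Gravity supplies the centripetal force: G M m / r² = m v² / r, so v = √(GM/r).
v = √(6.67 × 10^-11 × 1.81 × 10^24 / 2.634 × 10^6) = √(4.583 × 10^7) = 6770 m/s.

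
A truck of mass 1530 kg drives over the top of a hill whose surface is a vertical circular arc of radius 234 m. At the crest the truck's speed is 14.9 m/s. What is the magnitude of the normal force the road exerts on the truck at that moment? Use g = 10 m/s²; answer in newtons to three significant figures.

13800 N

At the crest the centripetal acceleration points downward (toward the centre of the arc), so mg − N = mv²/r.
N = m(g − v²/r) = 1530 × (10.0 − (14.9)²/234) = 1530 × (10.0 − 0.9488) = 1530 × 9.051 = 13850 N.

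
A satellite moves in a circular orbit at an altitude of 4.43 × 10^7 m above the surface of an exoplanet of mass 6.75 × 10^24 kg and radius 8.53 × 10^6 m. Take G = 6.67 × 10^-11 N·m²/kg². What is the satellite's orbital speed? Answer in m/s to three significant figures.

2920 m/s

Orbital radius r = R + h = 8.53 × 10^6 + 4.43 × 10^7 = 5.283 × 10^7 m.
Gravity supplies the centripetal force: G M m / r² = m v² / r, so v = √(GM/r).
v = √(6.67 × 10^-11 × 6.75 × 10^24 / 5.283 × 10^7) = √(8.522 × 10^6) = 2919 m/s.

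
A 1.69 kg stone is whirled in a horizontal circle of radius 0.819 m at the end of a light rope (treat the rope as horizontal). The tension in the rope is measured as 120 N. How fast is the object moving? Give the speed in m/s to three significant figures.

T = m v²/r ⇒ v = √(T r / m) = √(120 × 0.819 / 1.69) = √58.15 = 7.626 m/s.

7.63 m/s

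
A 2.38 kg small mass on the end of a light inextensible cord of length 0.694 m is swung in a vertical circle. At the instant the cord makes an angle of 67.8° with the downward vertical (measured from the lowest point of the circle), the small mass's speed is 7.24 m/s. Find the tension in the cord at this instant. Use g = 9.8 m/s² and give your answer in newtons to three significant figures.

189 N

Take the radial direction toward the centre of the circle as positive. The component of the weight along the string toward the centre is −mg cos φ (φ measured from the bottom), so Newton's second law along the string gives T − mg cos φ = m v²/r.
cos 67.8° = 0.3778, so T = m(v²/r + g cos φ) = 2.38 × ((7.24)²/0.694 + 9.8 × 0.3778) = 2.38 × (75.53 + (3.703)) = 2.38 × 79.23 = 188.6 N.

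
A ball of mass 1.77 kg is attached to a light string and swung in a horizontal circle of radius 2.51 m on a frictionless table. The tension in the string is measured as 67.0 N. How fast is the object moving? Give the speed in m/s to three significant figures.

T = m v²/r ⇒ v = √(T r / m) = √(67.0 × 2.51 / 1.77) = √95.01 = 9.747 m/s.

9.75 m/s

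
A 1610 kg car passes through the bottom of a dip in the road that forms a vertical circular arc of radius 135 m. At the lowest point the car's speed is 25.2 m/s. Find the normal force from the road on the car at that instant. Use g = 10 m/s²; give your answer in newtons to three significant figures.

23700 N

At the lowest point, N points up (toward the centre) and the weight mg points down (away from the centre), so the net inward force is N − mg = mv²/r.
N = m(v²/r + g) = 1610 × ((25.2)²/135 + 10.0) = 1610 × (4.704 + 10.0) = 1610 × 14.70 = 23670 N.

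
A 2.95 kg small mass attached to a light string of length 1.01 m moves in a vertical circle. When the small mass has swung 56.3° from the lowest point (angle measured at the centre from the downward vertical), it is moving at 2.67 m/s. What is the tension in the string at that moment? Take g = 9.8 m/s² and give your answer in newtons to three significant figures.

Take the radial direction toward the centre of the circle as positive. The component of the weight along the string toward the centre is −mg cos φ (φ measured from the bottom), so Newton's second law along the string gives T − mg cos φ = m v²/r.
cos 56.3° = 0.5548, so T = m(v²/r + g cos φ) = 2.95 × ((2.67)²/1.01 + 9.8 × 0.5548) = 2.95 × (7.058 + (5.437)) = 2.95 × 12.50 = 36.86 N.

36.9 N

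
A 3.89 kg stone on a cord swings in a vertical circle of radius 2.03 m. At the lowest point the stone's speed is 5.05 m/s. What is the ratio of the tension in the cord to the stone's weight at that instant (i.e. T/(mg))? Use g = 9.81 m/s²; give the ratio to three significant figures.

At the bottom, T − mg = mv²/r, so T = m(v²/r + g) and T/(mg) = v²/(rg) + 1 = (5.05)²/(2.03 × 9.81) + 1 = 1.281 + 1 = 2.281.

2.28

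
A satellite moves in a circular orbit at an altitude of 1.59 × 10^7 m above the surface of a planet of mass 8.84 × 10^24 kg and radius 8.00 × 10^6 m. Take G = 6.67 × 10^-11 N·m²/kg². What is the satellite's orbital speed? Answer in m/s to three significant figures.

Orbital radius r = R + h = 8.00 × 10^6 + 1.59 × 10^7 = 2.390 × 10^7 m.
Gravity supplies the centripetal force: G M m / r² = m v² / r, so v = √(GM/r).
v = √(6.67 × 10^-11 × 8.84 × 10^24 / 2.390 × 10^7) = √(2.467 × 10^7) = 4967 m/s.

4970 m/s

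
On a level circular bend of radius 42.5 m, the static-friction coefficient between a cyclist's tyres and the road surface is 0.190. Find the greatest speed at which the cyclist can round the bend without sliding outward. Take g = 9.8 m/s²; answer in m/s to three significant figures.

8.90 m/s

The only inward force on a level bend is static friction, so at the limit f_s = μ_s N = μ_s m g = m v²/r.
Mass cancels: v_max = √(μ_s g r) = √(0.190 × 9.8 × 42.5) = √79.14 = 8.896 m/s.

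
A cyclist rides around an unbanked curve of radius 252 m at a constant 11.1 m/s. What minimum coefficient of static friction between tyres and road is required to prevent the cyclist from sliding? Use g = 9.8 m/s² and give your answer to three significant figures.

Friction provides the centripetal force: μ_s m g = m v²/r, so μ_s = v²/(g r) = (11.10)²/(9.8 × 252) = 123.2/2470 = 0.04989.

0.0499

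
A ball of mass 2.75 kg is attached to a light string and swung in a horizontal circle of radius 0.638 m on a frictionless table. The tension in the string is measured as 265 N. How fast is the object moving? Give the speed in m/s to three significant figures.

7.84 m/s

T = m v²/r ⇒ v = √(T r / m) = √(265 × 0.638 / 2.75) = √61.48 = 7.841 m/s.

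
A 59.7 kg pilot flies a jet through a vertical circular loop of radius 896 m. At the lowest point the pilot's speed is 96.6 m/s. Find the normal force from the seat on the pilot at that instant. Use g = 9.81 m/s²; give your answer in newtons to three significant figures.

1210 N

At the lowest point, N points up (toward the centre) and the weight mg points down (away from the centre), so the net inward force is N − mg = mv²/r.
N = m(v²/r + g) = 59.7 × ((96.6)²/896 + 9.81) = 59.7 × (10.41 + 9.81) = 59.7 × 20.22 = 1207 N.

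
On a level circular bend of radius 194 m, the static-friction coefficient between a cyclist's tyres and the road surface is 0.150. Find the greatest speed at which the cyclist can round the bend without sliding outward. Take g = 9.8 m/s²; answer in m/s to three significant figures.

16.9 m/s

On a flat curve, static friction is the only horizontal force, so it must supply the full centripetal force: μ_s m g = m v²/r.
Mass cancels: v_max = √(μ_s g r) = √(0.150 × 9.8 × 194) = √285.2 = 16.89 m/s.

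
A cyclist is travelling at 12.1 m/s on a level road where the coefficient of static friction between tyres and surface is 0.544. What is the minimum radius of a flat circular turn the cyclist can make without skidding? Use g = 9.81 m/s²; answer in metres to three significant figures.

27.4 m

At the limit, μ_s m g = m v²/r, so r_min = v²/(μ_s g) = (12.1)²/(0.544 × 9.81) = 146.4/5.337 = 27.43 m.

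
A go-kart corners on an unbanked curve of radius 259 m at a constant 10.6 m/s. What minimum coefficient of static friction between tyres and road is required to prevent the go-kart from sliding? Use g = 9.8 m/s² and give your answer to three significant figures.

0.0443

Friction provides the centripetal force: μ_s m g = m v²/r, so μ_s = v²/(g r) = (10.60)²/(9.8 × 259) = 112.4/2538 = 0.04427.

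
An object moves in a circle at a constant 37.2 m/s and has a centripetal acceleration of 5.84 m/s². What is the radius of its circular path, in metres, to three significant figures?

a_c = v²/r ⇒ r = v²/a_c = (37.2)²/5.84 = 1384/5.84 = 237.0 m.

237 m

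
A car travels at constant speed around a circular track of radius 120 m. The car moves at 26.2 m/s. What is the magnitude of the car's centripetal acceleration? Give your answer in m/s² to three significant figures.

a_c = v²/r = (26.20)²/120 = 686.4/120 = 5.720 m/s².

5.72 m/s²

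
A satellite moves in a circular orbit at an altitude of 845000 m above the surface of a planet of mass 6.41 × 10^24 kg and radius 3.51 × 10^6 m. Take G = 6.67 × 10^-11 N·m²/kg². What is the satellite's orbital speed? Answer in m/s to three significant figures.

9910 m/s

Orbital radius r = R + h = 3.51 × 10^6 + 845000 = 4.355 × 10^6 m.
Gravity supplies the centripetal force: G M m / r² = m v² / r, so v = √(GM/r).
v = √(6.67 × 10^-11 × 6.41 × 10^24 / 4.355 × 10^6) = √(9.817 × 10^7) = 9908 m/s.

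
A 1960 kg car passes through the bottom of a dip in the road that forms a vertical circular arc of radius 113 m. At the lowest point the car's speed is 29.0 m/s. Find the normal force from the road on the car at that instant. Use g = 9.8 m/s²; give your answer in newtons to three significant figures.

At the lowest point, N points up (toward the centre) and the weight mg points down (away from the centre), so the net inward force is N − mg = mv²/r.
N = m(v²/r + g) = 1960 × ((29.0)²/113 + 9.8) = 1960 × (7.442 + 9.8) = 1960 × 17.24 = 33800 N.

33800 N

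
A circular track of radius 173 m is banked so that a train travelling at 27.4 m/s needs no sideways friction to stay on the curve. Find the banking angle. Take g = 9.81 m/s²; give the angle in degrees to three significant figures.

23.9°

With no friction, the horizontal component of the normal force provides the centripetal force: N sinθ = mv²/r, while N cosθ = mg vertically.
Dividing: tanθ = v²/(r g) = (27.4)²/(173 × 9.81) = 750.8/1697 = 0.4424.
θ = arctan(0.4424) = 23.86°.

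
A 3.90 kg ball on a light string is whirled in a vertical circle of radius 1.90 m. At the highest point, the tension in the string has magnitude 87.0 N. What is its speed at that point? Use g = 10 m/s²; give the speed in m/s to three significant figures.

At the top, T + mg = mv²/r, so v = √(r(T/m + g)) = √(1.90 × (87.0/3.90 + 10.0)) = √(1.90 × 32.31) = √61.38 = 7.835 m/s.

7.83 m/s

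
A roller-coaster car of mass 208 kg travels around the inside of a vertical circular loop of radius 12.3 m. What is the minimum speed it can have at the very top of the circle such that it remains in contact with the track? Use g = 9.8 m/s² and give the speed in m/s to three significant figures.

At the highest point the centre is directly below, so both the weight and N act inward: N + mg = mv²/r.
At minimum speed N → 0, so mg = mv_min²/r ⇒ v_min = √(g r) = √(9.8 × 12.3) = 10.98 m/s.

11.0 m/s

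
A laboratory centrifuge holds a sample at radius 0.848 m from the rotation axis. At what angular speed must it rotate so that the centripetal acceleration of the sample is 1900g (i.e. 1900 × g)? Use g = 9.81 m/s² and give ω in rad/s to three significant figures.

Centripetal acceleration a_c = ω²r. Setting ω²r = 1900g:
ω = √(1900g / r) = √(1900 × 9.81 / 0.848) = √21980 = 148.3 rad/s.

148 rad/s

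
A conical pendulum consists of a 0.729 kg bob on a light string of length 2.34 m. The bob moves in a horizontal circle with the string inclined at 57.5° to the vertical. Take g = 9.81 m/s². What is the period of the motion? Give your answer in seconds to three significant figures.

r = L sinθ = 1.974 m. From T sinθ = mω²r and T cosθ = mg: tanθ = ω²r/g, so ω² = g tanθ / r = g/(L cosθ).
ω = √(g/(L cosθ)) = √(9.81/(2.34 × 0.5373)) = √7.803 = 2.793 rad/s.
Period = 2π/ω = 2.249 s.

2.25 s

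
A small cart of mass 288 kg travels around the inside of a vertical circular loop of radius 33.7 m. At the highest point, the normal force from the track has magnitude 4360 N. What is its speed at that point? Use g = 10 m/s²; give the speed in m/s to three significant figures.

29.1 m/s

At the top, N + mg = mv²/r, so v = √(r(N/m + g)) = √(33.7 × (4360/288 + 10.0)) = √(33.7 × 25.14) = √847.2 = 29.11 m/s.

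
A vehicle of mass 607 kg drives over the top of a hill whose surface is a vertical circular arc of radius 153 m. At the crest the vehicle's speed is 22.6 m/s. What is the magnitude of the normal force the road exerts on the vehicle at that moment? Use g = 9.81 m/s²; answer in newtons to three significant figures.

3930 N

At the crest the centripetal acceleration points downward (toward the centre of the arc), so mg − N = mv²/r.
N = m(g − v²/r) = 607 × (9.81 − (22.6)²/153) = 607 × (9.81 − 3.338) = 607 × 6.472 = 3928 N.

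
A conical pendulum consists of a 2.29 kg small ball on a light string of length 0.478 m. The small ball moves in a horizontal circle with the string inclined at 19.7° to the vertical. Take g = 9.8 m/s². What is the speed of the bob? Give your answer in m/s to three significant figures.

0.752 m/s

The radius of the circle is r = L sinθ = 0.478 × sin 19.7° = 0.1611 m.
Horizontally T sinθ = mv²/r and vertically T cosθ = mg, so tanθ = v²/(rg).
v = √(r g tanθ) = √(0.1611 × 9.8 × 0.3581) = √0.5654 = 0.7519 m/s.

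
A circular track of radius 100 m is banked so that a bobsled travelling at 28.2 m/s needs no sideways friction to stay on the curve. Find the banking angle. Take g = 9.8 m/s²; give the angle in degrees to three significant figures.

39.1°

With no friction, the horizontal component of the normal force provides the centripetal force: N sinθ = mv²/r, while N cosθ = mg vertically.
Dividing: tanθ = v²/(r g) = (28.2)²/(100 × 9.8) = 795.2/980.0 = 0.8115.
θ = arctan(0.8115) = 39.06°.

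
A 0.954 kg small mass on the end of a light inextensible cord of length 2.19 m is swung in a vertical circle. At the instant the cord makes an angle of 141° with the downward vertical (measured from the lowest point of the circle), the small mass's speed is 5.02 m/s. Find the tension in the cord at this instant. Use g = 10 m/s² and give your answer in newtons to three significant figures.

3.56 N

Take the radial direction toward the centre of the circle as positive. The component of the weight along the string toward the centre is −mg cos φ (φ measured from the bottom), so Newton's second law along the string gives T − mg cos φ = m v²/r.
cos 141° = -0.7771, so T = m(v²/r + g cos φ) = 0.954 × ((5.02)²/2.19 + 10.0 × -0.7771) = 0.954 × (11.51 + (-7.771)) = 0.954 × 3.736 = 3.564 N.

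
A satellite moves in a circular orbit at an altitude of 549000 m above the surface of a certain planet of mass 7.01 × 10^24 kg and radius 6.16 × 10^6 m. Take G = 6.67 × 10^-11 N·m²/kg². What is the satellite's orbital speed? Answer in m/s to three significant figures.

8350 m/s

Orbital radius r = R + h = 6.16 × 10^6 + 549000 = 6.709 × 10^6 m.
Gravity supplies the centripetal force: G M m / r² = m v² / r, so v = √(GM/r).
v = √(6.67 × 10^-11 × 7.01 × 10^24 / 6.709 × 10^6) = √(6.969 × 10^7) = 8348 m/s.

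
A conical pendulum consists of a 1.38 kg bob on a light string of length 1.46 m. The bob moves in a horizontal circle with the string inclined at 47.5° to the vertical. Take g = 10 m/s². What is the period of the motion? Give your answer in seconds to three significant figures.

r = L sinθ = 1.076 m. From T sinθ = mω²r and T cosθ = mg: tanθ = ω²r/g, so ω² = g tanθ / r = g/(L cosθ).
ω = √(g/(L cosθ)) = √(10.0/(1.46 × 0.6756)) = √10.14 = 3.184 rad/s.
Period = 2π/ω = 1.973 s.

1.97 s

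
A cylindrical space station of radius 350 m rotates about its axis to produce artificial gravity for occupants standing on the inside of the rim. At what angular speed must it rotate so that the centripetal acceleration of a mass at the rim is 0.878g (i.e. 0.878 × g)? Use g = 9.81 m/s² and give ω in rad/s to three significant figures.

Centripetal acceleration a_c = ω²r. Setting ω²r = 0.878g:
ω = √(0.878g / r) = √(0.878 × 9.81 / 350) = √0.02461 = 0.1569 rad/s.

0.157 rad/s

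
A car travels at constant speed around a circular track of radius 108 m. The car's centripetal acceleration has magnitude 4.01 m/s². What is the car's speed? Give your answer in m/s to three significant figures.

a_c = v²/r ⇒ v = √(a_c · r) = √(4.01 × 108) = √433.1 = 20.81 m/s.

20.8 m/s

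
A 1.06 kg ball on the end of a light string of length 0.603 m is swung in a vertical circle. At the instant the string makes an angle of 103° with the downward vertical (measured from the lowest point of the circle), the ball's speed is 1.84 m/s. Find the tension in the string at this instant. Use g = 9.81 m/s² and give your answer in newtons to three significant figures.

Take the radial direction toward the centre of the circle as positive. The component of the weight along the string toward the centre is −mg cos φ (φ measured from the bottom), so Newton's second law along the string gives T − mg cos φ = m v²/r.
cos 103° = -0.2250, so T = m(v²/r + g cos φ) = 1.06 × ((1.84)²/0.603 + 9.81 × -0.2250) = 1.06 × (5.615 + (-2.207)) = 1.06 × 3.408 = 3.612 N.

3.61 N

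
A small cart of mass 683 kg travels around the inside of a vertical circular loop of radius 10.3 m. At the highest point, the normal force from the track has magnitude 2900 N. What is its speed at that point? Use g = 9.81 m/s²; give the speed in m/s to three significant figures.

12.0 m/s

At the top, N + mg = mv²/r, so v = √(r(N/m + g)) = √(10.3 × (2900/683 + 9.81)) = √(10.3 × 14.06) = √144.8 = 12.03 m/s.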